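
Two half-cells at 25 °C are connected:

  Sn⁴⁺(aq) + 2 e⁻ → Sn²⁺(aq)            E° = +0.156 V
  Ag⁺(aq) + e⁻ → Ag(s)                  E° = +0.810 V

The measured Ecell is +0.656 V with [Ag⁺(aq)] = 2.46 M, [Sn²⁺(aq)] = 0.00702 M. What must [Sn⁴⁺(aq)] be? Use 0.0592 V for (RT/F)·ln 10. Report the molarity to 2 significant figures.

0.036 M

Ag⁺/Ag is the cathode (higher E°); E°cell = +0.810 − (+0.156) = +0.654 V with n = 2.
Rearranging E = E° − (0.0592/n)·log Q gives log Q = 2(+0.654 − (+0.656))/0.0592 = −0.068.
For 2 Ag⁺(aq) + Sn²⁺(aq) → 2 Ag(s) + Sn⁴⁺(aq), the reaction quotient is Q = [Sn⁴⁺(aq)] / ([Ag⁺(aq)]^2·[Sn²⁺(aq)]).
Isolating [Sn⁴⁺(aq)] in Q = 10^{−0.068} yields log [Sn⁴⁺(aq)] = −1.440, i.e. 0.036 M.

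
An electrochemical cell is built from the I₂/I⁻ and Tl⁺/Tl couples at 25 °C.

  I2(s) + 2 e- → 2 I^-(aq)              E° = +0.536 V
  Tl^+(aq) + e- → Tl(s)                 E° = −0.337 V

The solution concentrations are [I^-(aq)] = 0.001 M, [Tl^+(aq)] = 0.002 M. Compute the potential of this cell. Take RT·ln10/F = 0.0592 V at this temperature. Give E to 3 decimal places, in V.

+1.210 V

The I₂/I⁻ couple has the more positive E°, so it is the cathode; Tl⁺/Tl is the anode.
The standard potential is +0.536 − (−0.337) = +0.873 V and the balanced reaction transfers n = 2 electrons.
Balancing gives I2(s) + 2 Tl(s) → 2 I^-(aq) + 2 Tl^+(aq); hence Q = [I^-(aq)]^2·[Tl^+(aq)]^2 = 4×10^−12 (log Q = −11.398).
Applying E = E° − (RT ln10/nF)·log Q gives +0.873 − (0.0592/2)(−11.398) = +1.210 V.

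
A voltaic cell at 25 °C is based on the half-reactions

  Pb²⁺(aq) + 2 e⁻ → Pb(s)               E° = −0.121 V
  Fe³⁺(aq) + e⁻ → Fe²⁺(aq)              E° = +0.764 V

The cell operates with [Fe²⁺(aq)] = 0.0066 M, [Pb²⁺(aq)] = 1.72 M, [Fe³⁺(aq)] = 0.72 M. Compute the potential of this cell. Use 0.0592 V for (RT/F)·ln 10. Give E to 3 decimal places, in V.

The Fe³⁺/Fe²⁺ couple has the more positive E°, so it is the cathode; Pb²⁺/Pb is the anode.
E°cell = E°cat − E°an = +0.764 − (−0.121) = +0.885 V; n = 2.
Balancing gives 2 Fe³⁺(aq) + Pb(s) → 2 Fe²⁺(aq) + Pb²⁺(aq); hence Q = ([Fe²⁺(aq)]^2·[Pb²⁺(aq)]) / [Fe³⁺(aq)]^2 = 0.000145 (log Q = −3.840).
E = E° − (0.0592/n)·log Q = +0.885 − (0.0592/2)(−3.840) = +0.999 V.

+0.999 V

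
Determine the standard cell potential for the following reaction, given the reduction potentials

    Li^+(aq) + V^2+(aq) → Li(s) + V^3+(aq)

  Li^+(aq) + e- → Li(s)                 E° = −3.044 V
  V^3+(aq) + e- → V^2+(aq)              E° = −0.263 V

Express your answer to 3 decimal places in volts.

Li^+(aq) gains electrons, so the Li⁺/Li couple is the cathode; the V³⁺/V²⁺ couple is the anode.
E°cell = E°(cathode) − E°(anode) = −3.044 − (−0.263) = −2.781 V.
The negative E°cell means the reaction is non-spontaneous in the direction written.

−2.781 V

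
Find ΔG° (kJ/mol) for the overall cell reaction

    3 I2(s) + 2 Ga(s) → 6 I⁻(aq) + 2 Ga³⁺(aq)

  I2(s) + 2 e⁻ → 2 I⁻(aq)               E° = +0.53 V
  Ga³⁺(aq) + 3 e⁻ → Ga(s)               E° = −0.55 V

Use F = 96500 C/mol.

−625 kJ/mol

In the reaction as written I2(s) is reduced, so the I₂/I⁻ couple is the cathode and Ga³⁺/Ga is the anode.
E°cell = +0.53 − (−0.55) = +1.08 V; balancing electrons gives n = 6.
ΔG° = −nFE°cell = −(6)(96500)(+1.08) J/mol = −625 kJ/mol.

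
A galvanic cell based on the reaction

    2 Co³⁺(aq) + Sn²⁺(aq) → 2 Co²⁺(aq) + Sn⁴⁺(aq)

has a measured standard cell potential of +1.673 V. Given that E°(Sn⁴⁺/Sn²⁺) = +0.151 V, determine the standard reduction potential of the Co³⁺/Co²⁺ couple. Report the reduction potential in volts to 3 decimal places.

In the reaction as written the Co³⁺/Co²⁺ couple is reduced (cathode) and Sn⁴⁺/Sn²⁺ is oxidized (anode), so E°cell = E°(Co³⁺/Co²⁺) − E°(Sn⁴⁺/Sn²⁺).
E°(Co³⁺/Co²⁺) = E°cell + E°(anode) = +1.673 + (+0.151) = +1.824 V.

+1.824 V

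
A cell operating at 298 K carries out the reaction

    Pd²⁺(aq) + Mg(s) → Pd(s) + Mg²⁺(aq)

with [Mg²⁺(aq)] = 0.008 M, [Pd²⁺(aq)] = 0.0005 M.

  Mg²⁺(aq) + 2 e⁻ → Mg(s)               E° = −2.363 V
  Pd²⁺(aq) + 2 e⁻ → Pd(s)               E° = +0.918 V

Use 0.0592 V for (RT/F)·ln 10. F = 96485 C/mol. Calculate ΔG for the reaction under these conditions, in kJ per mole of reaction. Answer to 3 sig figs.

The standard cell potential is +0.918 − (−2.363) = +3.281 V, with n = 2 electrons in the balanced equation.
Here Q = [Mg²⁺(aq)] / [Pd²⁺(aq)] = 16 (log Q = 1.204), giving E = +3.281 − (0.0592/2)·(1.204) = +3.2454 V.
ΔG = −nFE = −(2)(96485)(+3.2454) J/mol = −626 kJ/mol.

−626 kJ/mol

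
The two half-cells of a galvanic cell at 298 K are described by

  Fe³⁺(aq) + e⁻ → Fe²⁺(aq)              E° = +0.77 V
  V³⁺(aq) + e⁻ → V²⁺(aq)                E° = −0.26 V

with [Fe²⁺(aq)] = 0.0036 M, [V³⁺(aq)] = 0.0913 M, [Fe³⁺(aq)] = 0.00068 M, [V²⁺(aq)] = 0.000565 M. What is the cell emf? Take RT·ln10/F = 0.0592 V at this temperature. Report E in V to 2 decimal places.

The Fe³⁺/Fe²⁺ couple has the more positive E°, so it is the cathode; V³⁺/V²⁺ is the anode.
E°cell = +0.77 − (−0.26) = +1.03 V, with n = 1 electron transferred.
For the overall reaction Fe³⁺(aq) + V²⁺(aq) → Fe²⁺(aq) + V³⁺(aq), Q = ([Fe²⁺(aq)]·[V³⁺(aq)]) / ([Fe³⁺(aq)]·[V²⁺(aq)]) = 855, giving log Q = 2.932.
Applying E = E° − (RT ln10/nF)·log Q gives +1.03 − (0.0592/1)(2.932) = +0.86 V.

+0.86 V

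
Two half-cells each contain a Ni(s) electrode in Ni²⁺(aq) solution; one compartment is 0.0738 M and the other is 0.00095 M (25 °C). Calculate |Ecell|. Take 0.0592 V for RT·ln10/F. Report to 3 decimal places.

For a concentration cell E°cell = 0, since both electrodes use the same couple.
The compartment with the higher Ni²⁺(aq) concentration (0.0738 M) acts as the cathode; ions are reduced there and produced at the dilute (0.00095 M) anode.
With n = 2, Ecell = −(0.0592/2)·log([dilute]/[conc]) = −(0.0592/2)·log(0.00095/0.0738) = +0.056 V.

0.056 V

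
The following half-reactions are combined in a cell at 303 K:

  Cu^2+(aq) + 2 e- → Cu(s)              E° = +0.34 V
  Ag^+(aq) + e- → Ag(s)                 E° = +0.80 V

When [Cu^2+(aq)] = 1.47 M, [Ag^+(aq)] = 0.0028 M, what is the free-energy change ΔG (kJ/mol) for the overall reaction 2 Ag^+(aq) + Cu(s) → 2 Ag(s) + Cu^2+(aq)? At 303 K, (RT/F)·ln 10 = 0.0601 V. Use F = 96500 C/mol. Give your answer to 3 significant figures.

With Ag⁺/Ag reduced at the cathode, E°cell = +0.80 − (+0.34) = +0.46 V and n = 2.
The reaction quotient is [Cu^2+(aq)] / [Ag^+(aq)]^2 = 1.88×10^5; by Nernst, E = +0.46 − (0.0601/2)(5.273) = +0.3015 V.
ΔG = −nFE = −(2)(96500)(+0.3015) J/mol = −58.2 kJ/mol.

−58.2 kJ/mol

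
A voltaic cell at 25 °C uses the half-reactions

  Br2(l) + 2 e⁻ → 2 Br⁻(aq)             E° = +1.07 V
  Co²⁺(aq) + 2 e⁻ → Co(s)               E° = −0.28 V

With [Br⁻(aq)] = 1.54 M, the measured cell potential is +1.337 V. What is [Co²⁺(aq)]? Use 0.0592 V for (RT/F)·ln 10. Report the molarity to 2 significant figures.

The Br₂/Br⁻ couple has the larger reduction potential, so it is the cathode: E°cell = +1.07 − (−0.28) = +1.35 V and n = 2.
From the Nernst equation, log Q = n(E° − E)/0.0592 = 2·(+1.35 − (+1.337))/0.0592 = 0.439.
The balanced reaction is Br2(l) + Co(s) → 2 Br⁻(aq) + Co²⁺(aq), so Q = [Br⁻(aq)]^2·[Co²⁺(aq)].
Solving for the unknown gives log [Co²⁺(aq)] = 0.064, so [Co²⁺(aq)] ≈ 1.2 M.

1.2 M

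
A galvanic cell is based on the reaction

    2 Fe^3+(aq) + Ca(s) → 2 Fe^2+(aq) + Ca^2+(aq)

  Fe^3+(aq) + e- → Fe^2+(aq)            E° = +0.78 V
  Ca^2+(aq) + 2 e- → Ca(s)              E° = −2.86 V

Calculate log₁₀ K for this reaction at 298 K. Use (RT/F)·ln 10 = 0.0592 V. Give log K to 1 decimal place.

log K = 123.0

The Fe³⁺/Fe²⁺ couple is reduced (cathode); E°cell = +0.78 − (−2.86) = +3.64 V with n = 2.
At equilibrium E = 0, so log K = nE°cell / 0.0592 = (2)(+3.64) / 0.0592 = 123.0.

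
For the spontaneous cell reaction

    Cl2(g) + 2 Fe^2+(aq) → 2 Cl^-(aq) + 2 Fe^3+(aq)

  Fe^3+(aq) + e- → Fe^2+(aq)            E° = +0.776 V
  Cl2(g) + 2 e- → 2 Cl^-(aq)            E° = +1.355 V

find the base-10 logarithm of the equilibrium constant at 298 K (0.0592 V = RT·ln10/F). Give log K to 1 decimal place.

log K = 19.6

The Cl₂/Cl⁻ couple is reduced (cathode); E°cell = +1.355 − (+0.776) = +0.579 V with n = 2.
At equilibrium E = 0, so log K = nE°cell / 0.0592 = (2)(+0.579) / 0.0592 = 19.6.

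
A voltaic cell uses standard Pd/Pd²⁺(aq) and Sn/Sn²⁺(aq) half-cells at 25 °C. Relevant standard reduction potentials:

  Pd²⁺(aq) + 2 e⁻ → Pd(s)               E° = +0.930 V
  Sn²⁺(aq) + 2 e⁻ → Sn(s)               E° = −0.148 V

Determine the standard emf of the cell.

+1.078 V

The Pd²⁺/Pd couple has the higher E°, so Pd ion is reduced (cathode) and Sn is oxidized (anode).
E°cell = E°(cathode) − E°(anode) = +0.930 − (−0.148) = +1.078 V.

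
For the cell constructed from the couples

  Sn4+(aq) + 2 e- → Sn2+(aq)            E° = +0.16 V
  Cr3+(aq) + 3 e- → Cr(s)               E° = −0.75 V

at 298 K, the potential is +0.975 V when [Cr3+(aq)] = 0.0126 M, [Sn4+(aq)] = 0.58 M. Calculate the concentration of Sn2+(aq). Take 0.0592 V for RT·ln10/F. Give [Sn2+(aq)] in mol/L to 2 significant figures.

0.068 M

With Sn⁴⁺/Sn²⁺ at the cathode and Cr³⁺/Cr at the anode, E°cell = +0.16 − (−0.75) = +0.91 V (n = 6).
Since E = E° − (0.0592/n)·log Q, log Q = n(E° − E)/0.0592 = −6.588.
For 3 Sn4+(aq) + 2 Cr(s) → 3 Sn2+(aq) + 2 Cr3+(aq), the reaction quotient is Q = ([Sn2+(aq)]^3·[Cr3+(aq)]^2) / [Sn4+(aq)]^3.
Substituting the known concentrations and solving, log [Sn2+(aq)] = −1.166 and [Sn2+(aq)] = 0.068 M.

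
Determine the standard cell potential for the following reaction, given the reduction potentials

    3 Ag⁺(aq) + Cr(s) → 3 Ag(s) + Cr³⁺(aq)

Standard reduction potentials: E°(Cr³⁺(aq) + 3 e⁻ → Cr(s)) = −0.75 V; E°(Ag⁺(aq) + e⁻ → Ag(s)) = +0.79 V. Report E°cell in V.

In the reaction as written, Ag⁺(aq) is reduced (cathode) and Cr³⁺(aq) is produced by oxidation at the anode.
E°cell = E°(cathode) − E°(anode) = +0.79 − (−0.75) = +1.54 V.
The positive value indicates the reaction is spontaneous as written.

+1.54 V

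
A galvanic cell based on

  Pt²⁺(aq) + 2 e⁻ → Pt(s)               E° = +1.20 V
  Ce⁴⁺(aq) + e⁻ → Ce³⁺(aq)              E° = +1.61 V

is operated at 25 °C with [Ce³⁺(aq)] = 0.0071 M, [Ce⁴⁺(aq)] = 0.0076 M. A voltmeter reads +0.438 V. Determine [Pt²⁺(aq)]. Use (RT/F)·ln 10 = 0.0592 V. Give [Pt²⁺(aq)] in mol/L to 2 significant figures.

0.13 M

With Ce⁴⁺/Ce³⁺ at the cathode and Pt²⁺/Pt at the anode, E°cell = +1.61 − (+1.20) = +0.41 V (n = 2).
Rearranging E = E° − (0.0592/n)·log Q gives log Q = 2(+0.41 − (+0.438))/0.0592 = −0.946.
Balancing electrons gives 2 Ce⁴⁺(aq) + Pt(s) → 2 Ce³⁺(aq) + Pt²⁺(aq); thus Q = ([Ce³⁺(aq)]^2·[Pt²⁺(aq)]) / [Ce⁴⁺(aq)]^2.
Isolating [Pt²⁺(aq)] in Q = 10^{−0.946} yields log [Pt²⁺(aq)] = −0.887, i.e. 0.13 M.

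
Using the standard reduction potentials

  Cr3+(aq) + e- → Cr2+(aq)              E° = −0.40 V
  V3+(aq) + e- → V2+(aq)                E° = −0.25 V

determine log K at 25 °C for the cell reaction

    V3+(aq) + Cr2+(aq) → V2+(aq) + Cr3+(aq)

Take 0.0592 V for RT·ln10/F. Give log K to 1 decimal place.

The V³⁺/V²⁺ couple is reduced (cathode); E°cell = −0.25 − (−0.40) = +0.15 V with n = 1.
At equilibrium E = 0, so log K = nE°cell / 0.0592 = (1)(+0.15) / 0.0592 = 2.5.

log K = 2.5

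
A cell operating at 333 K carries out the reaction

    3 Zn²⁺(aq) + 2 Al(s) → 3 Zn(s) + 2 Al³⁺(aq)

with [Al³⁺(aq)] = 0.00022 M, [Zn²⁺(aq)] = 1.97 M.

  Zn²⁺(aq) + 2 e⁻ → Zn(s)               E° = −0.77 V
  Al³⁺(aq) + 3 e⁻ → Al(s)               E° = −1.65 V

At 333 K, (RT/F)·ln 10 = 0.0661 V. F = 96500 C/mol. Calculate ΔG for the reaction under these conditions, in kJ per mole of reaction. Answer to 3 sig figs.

−562 kJ/mol

The standard cell potential is −0.77 − (−1.65) = +0.88 V, with n = 6 electrons in the balanced equation.
Q = [Al³⁺(aq)]^2 / [Zn²⁺(aq)]^3 = 6.33×10^−9, so log Q = −8.199 and E = +0.88 − (0.0661/6)(−8.199) = +0.9703 V.
Then ΔG = −nFE = −6 × 96500 × +0.9703 J/mol = −562 kJ/mol.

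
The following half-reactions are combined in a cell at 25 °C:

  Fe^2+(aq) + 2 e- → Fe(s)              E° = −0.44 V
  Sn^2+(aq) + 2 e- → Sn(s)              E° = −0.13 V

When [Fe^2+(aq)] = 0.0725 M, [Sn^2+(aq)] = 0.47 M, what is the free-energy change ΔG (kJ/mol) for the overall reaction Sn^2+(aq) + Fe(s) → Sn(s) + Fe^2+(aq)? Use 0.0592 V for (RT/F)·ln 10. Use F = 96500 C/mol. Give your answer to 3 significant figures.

−64.5 kJ/mol

The standard cell potential is −0.13 − (−0.44) = +0.31 V, with n = 2 electrons in the balanced equation.
Here Q = [Fe^2+(aq)] / [Sn^2+(aq)] = 0.154 (log Q = −0.812), giving E = +0.31 − (0.0592/2)·(−0.812) = +0.3340 V.
Then ΔG = −nFE = −2 × 96500 × +0.3340 J/mol = −64.5 kJ/mol.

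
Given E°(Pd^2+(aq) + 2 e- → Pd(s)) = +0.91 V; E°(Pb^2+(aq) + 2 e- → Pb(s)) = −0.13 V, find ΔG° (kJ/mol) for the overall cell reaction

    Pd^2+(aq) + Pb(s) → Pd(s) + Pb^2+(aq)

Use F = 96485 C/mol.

−201 kJ/mol

In the reaction as written Pd^2+(aq) is reduced, so the Pd²⁺/Pd couple is the cathode and Pb²⁺/Pb is the anode.
E°cell = +0.91 − (−0.13) = +1.04 V; balancing electrons gives n = 2.
ΔG° = −nFE°cell = −(2)(96485)(+1.04) J/mol = −201 kJ/mol.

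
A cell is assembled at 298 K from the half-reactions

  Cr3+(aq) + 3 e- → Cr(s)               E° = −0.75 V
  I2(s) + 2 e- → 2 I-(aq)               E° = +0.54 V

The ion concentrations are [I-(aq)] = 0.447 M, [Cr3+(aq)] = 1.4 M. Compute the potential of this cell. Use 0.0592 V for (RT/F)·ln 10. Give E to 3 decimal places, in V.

+1.308 V

The I₂/I⁻ couple has the more positive E°, so it is the cathode; Cr³⁺/Cr is the anode.
E°cell = +0.54 − (−0.75) = +1.29 V, with n = 6 electrons transferred.
Balancing gives 3 I2(s) + 2 Cr(s) → 6 I-(aq) + 2 Cr3+(aq); hence Q = [I-(aq)]^6·[Cr3+(aq)]^2 = 0.0156 (log Q = −1.806).
By the Nernst equation, E = +1.29 − (0.0592/6)·(−1.806) = +1.308 V.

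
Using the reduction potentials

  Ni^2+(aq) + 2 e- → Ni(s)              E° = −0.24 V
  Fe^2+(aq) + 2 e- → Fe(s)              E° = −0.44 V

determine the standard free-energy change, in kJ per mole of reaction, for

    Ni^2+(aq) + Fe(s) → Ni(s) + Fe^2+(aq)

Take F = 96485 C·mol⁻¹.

In the reaction as written Ni^2+(aq) is reduced, so the Ni²⁺/Ni couple is the cathode and Fe²⁺/Fe is the anode.
E°cell = −0.24 − (−0.44) = +0.20 V; balancing electrons gives n = 2.
ΔG° = −nFE°cell = −(2)(96485)(+0.20) J/mol = −38.6 kJ/mol.

−38.6 kJ/mol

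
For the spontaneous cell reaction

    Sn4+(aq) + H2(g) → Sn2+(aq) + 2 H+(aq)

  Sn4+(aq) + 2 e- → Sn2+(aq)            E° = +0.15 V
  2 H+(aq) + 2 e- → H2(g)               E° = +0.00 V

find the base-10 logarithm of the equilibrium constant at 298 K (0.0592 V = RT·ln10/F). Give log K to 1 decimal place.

log K = 5.1

The Sn⁴⁺/Sn²⁺ couple is reduced (cathode); E°cell = +0.15 − (+0.00) = +0.15 V with n = 2.
At equilibrium E = 0, so log K = nE°cell / 0.0592 = (2)(+0.15) / 0.0592 = 5.1.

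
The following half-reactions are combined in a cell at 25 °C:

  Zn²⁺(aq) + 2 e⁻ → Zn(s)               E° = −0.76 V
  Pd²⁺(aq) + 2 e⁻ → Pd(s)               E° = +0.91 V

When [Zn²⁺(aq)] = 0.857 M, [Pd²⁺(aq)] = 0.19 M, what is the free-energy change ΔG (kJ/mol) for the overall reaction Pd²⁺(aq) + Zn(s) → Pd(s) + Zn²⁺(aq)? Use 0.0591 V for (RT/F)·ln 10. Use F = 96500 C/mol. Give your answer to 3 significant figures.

−319 kJ/mol

The standard cell potential is +0.91 − (−0.76) = +1.67 V, with n = 2 electrons in the balanced equation.
The reaction quotient is [Zn²⁺(aq)] / [Pd²⁺(aq)] = 4.51; by Nernst, E = +1.67 − (0.0591/2)(0.654) = +1.6507 V.
Then ΔG = −nFE = −2 × 96500 × +1.6507 J/mol = −319 kJ/mol.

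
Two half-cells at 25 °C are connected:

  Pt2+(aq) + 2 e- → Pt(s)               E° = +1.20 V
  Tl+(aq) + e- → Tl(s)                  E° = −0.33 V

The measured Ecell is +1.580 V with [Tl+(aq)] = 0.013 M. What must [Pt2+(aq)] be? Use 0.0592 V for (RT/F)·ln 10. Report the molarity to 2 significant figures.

0.0083 M

The Pt²⁺/Pt couple has the larger reduction potential, so it is the cathode: E°cell = +1.20 − (−0.33) = +1.53 V and n = 2.
Rearranging E = E° − (0.0592/n)·log Q gives log Q = 2(+1.53 − (+1.580))/0.0592 = −1.689.
Balancing electrons gives Pt2+(aq) + 2 Tl(s) → Pt(s) + 2 Tl+(aq); thus Q = [Tl+(aq)]^2 / [Pt2+(aq)].
Substituting the known concentrations and solving, log [Pt2+(aq)] = −2.083 and [Pt2+(aq)] = 0.0083 M.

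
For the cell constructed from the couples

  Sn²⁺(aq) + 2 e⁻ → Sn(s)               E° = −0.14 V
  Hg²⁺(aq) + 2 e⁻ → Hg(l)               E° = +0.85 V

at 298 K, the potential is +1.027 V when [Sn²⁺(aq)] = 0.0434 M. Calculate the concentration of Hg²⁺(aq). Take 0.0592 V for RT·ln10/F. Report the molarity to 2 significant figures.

Hg²⁺/Hg is the cathode (higher E°); E°cell = +0.85 − (−0.14) = +0.99 V with n = 2.
Since E = E° − (0.0592/n)·log Q, log Q = n(E° − E)/0.0592 = −1.250.
Balancing electrons gives Hg²⁺(aq) + Sn(s) → Hg(l) + Sn²⁺(aq); thus Q = [Sn²⁺(aq)] / [Hg²⁺(aq)].
Substituting the known concentrations and solving, log [Hg²⁺(aq)] = −0.113 and [Hg²⁺(aq)] = 0.77 M.

0.77 M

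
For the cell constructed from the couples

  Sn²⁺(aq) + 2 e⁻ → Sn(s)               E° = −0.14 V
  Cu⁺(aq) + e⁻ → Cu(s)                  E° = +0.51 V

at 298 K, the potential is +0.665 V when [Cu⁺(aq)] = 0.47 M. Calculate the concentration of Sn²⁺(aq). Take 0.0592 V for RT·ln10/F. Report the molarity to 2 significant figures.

0.069 M

With Cu⁺/Cu at the cathode and Sn²⁺/Sn at the anode, E°cell = +0.51 − (−0.14) = +0.65 V (n = 2).
Since E = E° − (0.0592/n)·log Q, log Q = n(E° − E)/0.0592 = −0.507.
Balancing electrons gives 2 Cu⁺(aq) + Sn(s) → 2 Cu(s) + Sn²⁺(aq); thus Q = [Sn²⁺(aq)] / [Cu⁺(aq)]^2.
Substituting the known concentrations and solving, log [Sn²⁺(aq)] = −1.163 and [Sn²⁺(aq)] = 0.069 M.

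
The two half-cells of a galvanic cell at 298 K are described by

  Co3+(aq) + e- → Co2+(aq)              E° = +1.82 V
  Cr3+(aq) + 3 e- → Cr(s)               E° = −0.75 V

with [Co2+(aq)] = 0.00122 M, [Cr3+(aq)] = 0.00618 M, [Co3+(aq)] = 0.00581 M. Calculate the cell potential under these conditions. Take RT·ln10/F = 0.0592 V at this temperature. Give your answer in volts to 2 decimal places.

+2.65 V

Since E°(Co³⁺/Co²⁺) > E°(Cr³⁺/Cr), Co³⁺/Co²⁺ serves as the cathode.
E°cell = E°cat − E°an = +1.82 − (−0.75) = +2.57 V; n = 3.
The balanced reaction is 3 Co3+(aq) + Cr(s) → 3 Co2+(aq) + Cr3+(aq), so Q = ([Co2+(aq)]^3·[Cr3+(aq)]) / [Co3+(aq)]^3 = 5.72×10^−5 and log Q = −4.242.
E = E° − (0.0592/n)·log Q = +2.57 − (0.0592/3)(−4.242) = +2.65 V.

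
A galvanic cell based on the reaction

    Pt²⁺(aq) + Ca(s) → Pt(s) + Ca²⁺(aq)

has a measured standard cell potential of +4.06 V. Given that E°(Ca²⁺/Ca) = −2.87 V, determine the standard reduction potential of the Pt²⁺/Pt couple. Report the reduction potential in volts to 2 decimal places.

+1.19 V

In the reaction as written the Pt²⁺/Pt couple is reduced (cathode) and Ca²⁺/Ca is oxidized (anode), so E°cell = E°(Pt²⁺/Pt) − E°(Ca²⁺/Ca).
E°(Pt²⁺/Pt) = E°cell + E°(anode) = +4.06 + (−2.87) = +1.19 V.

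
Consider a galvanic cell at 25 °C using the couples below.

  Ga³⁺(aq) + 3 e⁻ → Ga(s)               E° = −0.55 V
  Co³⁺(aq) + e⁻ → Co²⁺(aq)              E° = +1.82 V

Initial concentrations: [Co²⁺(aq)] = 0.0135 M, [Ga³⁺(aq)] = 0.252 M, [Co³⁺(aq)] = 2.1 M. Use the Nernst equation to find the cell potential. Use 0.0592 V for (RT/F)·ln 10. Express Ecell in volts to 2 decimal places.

+2.51 V

Co³⁺/Co²⁺ is reduced (cathode, E° = +1.82 V) and Ga³⁺/Ga is oxidized (anode).
E°cell = +1.82 − (−0.55) = +2.37 V, with n = 3 electrons transferred.
For the overall reaction 3 Co³⁺(aq) + Ga(s) → 3 Co²⁺(aq) + Ga³⁺(aq), Q = ([Co²⁺(aq)]^3·[Ga³⁺(aq)]) / [Co³⁺(aq)]^3 = 6.69×10^−8, giving log Q = −7.174.
E = E° − (0.0592/n)·log Q = +2.37 − (0.0592/3)(−7.174) = +2.51 V.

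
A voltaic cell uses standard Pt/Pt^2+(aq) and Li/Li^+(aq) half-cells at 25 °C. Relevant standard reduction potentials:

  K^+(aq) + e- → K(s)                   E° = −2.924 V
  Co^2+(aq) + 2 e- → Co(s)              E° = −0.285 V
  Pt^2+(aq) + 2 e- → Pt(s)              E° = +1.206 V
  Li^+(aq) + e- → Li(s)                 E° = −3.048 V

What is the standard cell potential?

Of the two couples in this cell, the one with the more positive reduction potential is reduced at the cathode: here that is Pt²⁺/Pt (+1.206 V); Li⁺/Li (−3.048 V) is the anode.
E°cell = E°(cathode) − E°(anode) = +1.206 − (−3.048) = +4.254 V.

+4.254 V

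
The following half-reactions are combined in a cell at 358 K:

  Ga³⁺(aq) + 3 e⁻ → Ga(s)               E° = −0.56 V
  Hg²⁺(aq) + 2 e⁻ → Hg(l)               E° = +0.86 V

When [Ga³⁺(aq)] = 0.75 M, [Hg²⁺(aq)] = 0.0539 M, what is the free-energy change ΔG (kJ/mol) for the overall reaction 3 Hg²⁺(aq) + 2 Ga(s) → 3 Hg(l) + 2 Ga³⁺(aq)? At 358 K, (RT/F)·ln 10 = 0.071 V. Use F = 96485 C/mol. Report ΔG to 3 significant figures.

The standard cell potential is +0.86 − (−0.56) = +1.42 V, with n = 6 electrons in the balanced equation.
Here Q = [Ga³⁺(aq)]^2 / [Hg²⁺(aq)]^3 = 3.59×10^3 (log Q = 3.555), giving E = +1.42 − (0.071/6)·(3.555) = +1.3779 V.
Then ΔG = −nFE = −6 × 96485 × +1.3779 J/mol = −798 kJ/mol.

−798 kJ/mol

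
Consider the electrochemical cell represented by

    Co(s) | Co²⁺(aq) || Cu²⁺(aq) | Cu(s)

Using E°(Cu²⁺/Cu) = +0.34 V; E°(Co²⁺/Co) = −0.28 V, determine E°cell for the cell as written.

By convention the left-hand electrode in cell notation is the anode (oxidation) and the right-hand electrode is the cathode (reduction).
E°cell = E°(right) − E°(left) = +0.34 − (−0.28) = +0.62 V.

+0.62 V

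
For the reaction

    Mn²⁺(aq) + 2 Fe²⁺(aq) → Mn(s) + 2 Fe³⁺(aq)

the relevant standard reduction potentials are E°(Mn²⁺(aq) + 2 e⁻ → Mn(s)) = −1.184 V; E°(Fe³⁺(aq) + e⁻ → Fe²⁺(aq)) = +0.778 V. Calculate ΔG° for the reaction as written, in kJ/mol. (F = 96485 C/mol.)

In the reaction as written Mn²⁺(aq) is reduced, so the Mn²⁺/Mn couple is the cathode and Fe³⁺/Fe²⁺ is the anode.
E°cell = −1.184 − (+0.778) = −1.962 V; balancing electrons gives n = 2.
ΔG° = −nFE°cell = −(2)(96485)(−1.962) J/mol = +379 kJ/mol.

+379 kJ/mol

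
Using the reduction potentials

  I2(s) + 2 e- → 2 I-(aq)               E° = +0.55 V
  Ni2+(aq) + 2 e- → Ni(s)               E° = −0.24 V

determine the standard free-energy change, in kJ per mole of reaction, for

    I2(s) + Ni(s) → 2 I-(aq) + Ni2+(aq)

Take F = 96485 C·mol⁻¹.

In the reaction as written I2(s) is reduced, so the I₂/I⁻ couple is the cathode and Ni²⁺/Ni is the anode.
E°cell = +0.55 − (−0.24) = +0.79 V; balancing electrons gives n = 2.
ΔG° = −nFE°cell = −(2)(96485)(+0.79) J/mol = −152 kJ/mol.

−152 kJ/mol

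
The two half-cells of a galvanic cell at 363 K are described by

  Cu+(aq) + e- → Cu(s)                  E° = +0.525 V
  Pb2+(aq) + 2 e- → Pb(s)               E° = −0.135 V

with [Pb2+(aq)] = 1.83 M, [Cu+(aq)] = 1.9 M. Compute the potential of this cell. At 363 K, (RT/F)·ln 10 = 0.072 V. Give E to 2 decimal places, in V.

Since E°(Cu⁺/Cu) > E°(Pb²⁺/Pb), Cu⁺/Cu serves as the cathode.
The standard potential is +0.525 − (−0.135) = +0.660 V and the balanced reaction transfers n = 2 electrons.
The balanced reaction is 2 Cu+(aq) + Pb(s) → 2 Cu(s) + Pb2+(aq), so Q = [Pb2+(aq)] / [Cu+(aq)]^2 = 0.507 and log Q = −0.295.
By the Nernst equation, E = +0.660 − (0.072/2)·(−0.295) = +0.67 V.

+0.67 V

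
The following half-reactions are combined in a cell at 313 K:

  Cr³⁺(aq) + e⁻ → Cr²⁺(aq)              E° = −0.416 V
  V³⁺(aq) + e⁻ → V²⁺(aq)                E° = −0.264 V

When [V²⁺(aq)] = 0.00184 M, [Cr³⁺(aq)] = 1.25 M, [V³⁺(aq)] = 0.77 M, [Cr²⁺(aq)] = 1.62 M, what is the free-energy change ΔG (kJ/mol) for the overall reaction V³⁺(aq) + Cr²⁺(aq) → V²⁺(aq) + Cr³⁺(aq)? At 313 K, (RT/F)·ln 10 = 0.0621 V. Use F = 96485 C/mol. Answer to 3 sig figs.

−31.0 kJ/mol

E°cell = −0.264 − (−0.416) = +0.152 V; the balanced reaction transfers n = 1 electron.
Here Q = ([V²⁺(aq)]·[Cr³⁺(aq)]) / ([V³⁺(aq)]·[Cr²⁺(aq)]) = 0.00184 (log Q = −2.734), giving E = +0.152 − (0.0621/1)·(−2.734) = +0.3218 V.
ΔG = −nFE = −(1)(96485)(+0.3218) J/mol = −31.0 kJ/mol.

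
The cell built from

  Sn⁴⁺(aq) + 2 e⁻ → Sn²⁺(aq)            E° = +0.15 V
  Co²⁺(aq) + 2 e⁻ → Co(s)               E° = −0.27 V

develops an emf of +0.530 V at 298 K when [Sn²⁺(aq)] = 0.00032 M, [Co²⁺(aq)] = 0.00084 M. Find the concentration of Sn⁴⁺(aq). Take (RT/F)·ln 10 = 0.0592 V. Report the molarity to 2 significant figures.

0.0014 M

Sn⁴⁺/Sn²⁺ is the cathode (higher E°); E°cell = +0.15 − (−0.27) = +0.42 V with n = 2.
From the Nernst equation, log Q = n(E° − E)/0.0592 = 2·(+0.42 − (+0.530))/0.0592 = −3.716.
For Sn⁴⁺(aq) + Co(s) → Sn²⁺(aq) + Co²⁺(aq), the reaction quotient is Q = ([Sn²⁺(aq)]·[Co²⁺(aq)]) / [Sn⁴⁺(aq)].
Solving for the unknown gives log [Sn⁴⁺(aq)] = −2.855, so [Sn⁴⁺(aq)] ≈ 0.0014 M.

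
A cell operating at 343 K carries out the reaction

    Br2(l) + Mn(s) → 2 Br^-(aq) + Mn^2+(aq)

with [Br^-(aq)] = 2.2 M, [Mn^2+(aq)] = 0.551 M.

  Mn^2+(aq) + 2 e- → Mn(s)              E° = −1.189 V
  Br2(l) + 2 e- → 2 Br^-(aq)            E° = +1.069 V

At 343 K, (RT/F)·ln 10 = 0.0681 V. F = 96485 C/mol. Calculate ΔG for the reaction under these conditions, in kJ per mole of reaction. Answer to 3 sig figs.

E°cell = +1.069 − (−1.189) = +2.258 V; the balanced reaction transfers n = 2 electrons.
The reaction quotient is [Br^-(aq)]^2·[Mn^2+(aq)] = 2.67; by Nernst, E = +2.258 − (0.0681/2)(0.426) = +2.2435 V.
ΔG = −nFE = −(2)(96485)(+2.2435) J/mol = −433 kJ/mol.

−433 kJ/mol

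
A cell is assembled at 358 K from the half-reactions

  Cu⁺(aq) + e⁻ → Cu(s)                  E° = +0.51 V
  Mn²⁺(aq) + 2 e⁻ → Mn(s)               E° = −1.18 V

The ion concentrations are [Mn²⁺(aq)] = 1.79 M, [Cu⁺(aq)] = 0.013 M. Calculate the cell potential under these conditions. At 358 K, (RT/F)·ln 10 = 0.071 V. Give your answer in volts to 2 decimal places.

+1.55 V

Cu⁺/Cu is reduced (cathode, E° = +0.51 V) and Mn²⁺/Mn is oxidized (anode).
The standard potential is +0.51 − (−1.18) = +1.69 V and the balanced reaction transfers n = 2 electrons.
For the overall reaction 2 Cu⁺(aq) + Mn(s) → 2 Cu(s) + Mn²⁺(aq), Q = [Mn²⁺(aq)] / [Cu⁺(aq)]^2 = 1.06×10^4, giving log Q = 4.025.
By the Nernst equation, E = +1.69 − (0.071/2)·(4.025) = +1.55 V.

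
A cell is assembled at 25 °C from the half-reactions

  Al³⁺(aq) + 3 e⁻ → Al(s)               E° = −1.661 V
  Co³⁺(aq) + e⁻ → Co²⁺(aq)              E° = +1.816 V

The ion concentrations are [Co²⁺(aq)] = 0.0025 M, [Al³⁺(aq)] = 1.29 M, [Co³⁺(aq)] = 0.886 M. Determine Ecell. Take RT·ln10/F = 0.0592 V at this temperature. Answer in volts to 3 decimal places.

+3.626 V

The Co³⁺/Co²⁺ couple has the more positive E°, so it is the cathode; Al³⁺/Al is the anode.
E°cell = +1.816 − (−1.661) = +3.477 V, with n = 3 electrons transferred.
Balancing gives 3 Co³⁺(aq) + Al(s) → 3 Co²⁺(aq) + Al³⁺(aq); hence Q = ([Co²⁺(aq)]^3·[Al³⁺(aq)]) / [Co³⁺(aq)]^3 = 2.9×10^−8 (log Q = −7.538).
Applying E = E° − (RT ln10/nF)·log Q gives +3.477 − (0.0592/3)(−7.538) = +3.626 V.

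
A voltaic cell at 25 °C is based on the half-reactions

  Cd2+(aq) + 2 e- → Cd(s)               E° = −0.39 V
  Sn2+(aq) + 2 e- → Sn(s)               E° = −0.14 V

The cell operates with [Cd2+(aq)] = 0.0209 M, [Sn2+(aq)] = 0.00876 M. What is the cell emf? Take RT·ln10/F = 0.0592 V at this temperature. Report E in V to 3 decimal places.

+0.239 V

Since E°(Sn²⁺/Sn) > E°(Cd²⁺/Cd), Sn²⁺/Sn serves as the cathode.
The standard potential is −0.14 − (−0.39) = +0.25 V and the balanced reaction transfers n = 2 electrons.
For the overall reaction Sn2+(aq) + Cd(s) → Sn(s) + Cd2+(aq), Q = [Cd2+(aq)] / [Sn2+(aq)] = 2.39, giving log Q = 0.378.
By the Nernst equation, E = +0.25 − (0.0592/2)·(0.378) = +0.239 V.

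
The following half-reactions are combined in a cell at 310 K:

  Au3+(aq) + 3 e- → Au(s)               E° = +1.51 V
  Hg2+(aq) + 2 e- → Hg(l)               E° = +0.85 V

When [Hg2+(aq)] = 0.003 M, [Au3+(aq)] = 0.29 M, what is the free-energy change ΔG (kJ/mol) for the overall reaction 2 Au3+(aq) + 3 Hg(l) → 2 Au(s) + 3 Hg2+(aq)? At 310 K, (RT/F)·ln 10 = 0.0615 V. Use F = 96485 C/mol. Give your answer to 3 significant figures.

−421 kJ/mol

The standard cell potential is +1.51 − (+0.85) = +0.66 V, with n = 6 electrons in the balanced equation.
Here Q = [Hg2+(aq)]^3 / [Au3+(aq)]^2 = 3.21×10^−7 (log Q = −6.493), giving E = +0.66 − (0.0615/6)·(−6.493) = +0.7266 V.
ΔG = −nFE = −(6)(96485)(+0.7266) J/mol = −421 kJ/mol.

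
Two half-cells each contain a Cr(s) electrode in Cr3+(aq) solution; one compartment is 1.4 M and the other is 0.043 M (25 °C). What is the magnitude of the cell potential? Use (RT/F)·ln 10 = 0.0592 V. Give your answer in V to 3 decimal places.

For a concentration cell E°cell = 0, since both electrodes use the same couple.
The compartment with the higher Cr3+(aq) concentration (1.4 M) acts as the cathode; ions are reduced there and produced at the dilute (0.043 M) anode.
With n = 3, Ecell = −(0.0592/3)·log([dilute]/[conc]) = −(0.0592/3)·log(0.043/1.4) = +0.030 V.

0.030 V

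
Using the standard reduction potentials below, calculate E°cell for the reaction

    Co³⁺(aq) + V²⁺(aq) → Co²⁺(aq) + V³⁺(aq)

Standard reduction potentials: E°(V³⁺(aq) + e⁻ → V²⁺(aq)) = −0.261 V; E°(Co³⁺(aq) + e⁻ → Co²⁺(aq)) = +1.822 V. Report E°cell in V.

In the reaction as written, Co³⁺(aq) is reduced (cathode) and V³⁺(aq) is produced by oxidation at the anode.
E°cell = E°(cathode) − E°(anode) = +1.822 − (−0.261) = +2.083 V.

+2.083 V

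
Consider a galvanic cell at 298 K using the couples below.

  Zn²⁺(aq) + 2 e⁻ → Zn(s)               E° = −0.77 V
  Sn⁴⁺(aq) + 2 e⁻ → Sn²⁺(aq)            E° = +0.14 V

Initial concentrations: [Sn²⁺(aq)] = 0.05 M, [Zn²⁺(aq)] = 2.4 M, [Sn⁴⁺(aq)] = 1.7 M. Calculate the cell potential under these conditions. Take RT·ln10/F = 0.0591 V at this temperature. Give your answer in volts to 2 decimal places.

Since E°(Sn⁴⁺/Sn²⁺) > E°(Zn²⁺/Zn), Sn⁴⁺/Sn²⁺ serves as the cathode.
E°cell = E°cat − E°an = +0.14 − (−0.77) = +0.91 V; n = 2.
For the overall reaction Sn⁴⁺(aq) + Zn(s) → Sn²⁺(aq) + Zn²⁺(aq), Q = ([Sn²⁺(aq)]·[Zn²⁺(aq)]) / [Sn⁴⁺(aq)] = 0.0706, giving log Q = −1.151.
By the Nernst equation, E = +0.91 − (0.0591/2)·(−1.151) = +0.94 V.

+0.94 V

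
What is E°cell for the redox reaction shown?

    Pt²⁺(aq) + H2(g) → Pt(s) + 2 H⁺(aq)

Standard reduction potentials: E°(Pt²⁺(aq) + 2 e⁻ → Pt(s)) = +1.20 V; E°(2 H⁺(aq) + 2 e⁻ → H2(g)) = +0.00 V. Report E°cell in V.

In the reaction as written, Pt²⁺(aq) is reduced (cathode) and H⁺(aq) is produced by oxidation at the anode.
E°cell = E°(cathode) − E°(anode) = +1.20 − (+0.00) = +1.20 V.
The positive value indicates the reaction is spontaneous as written.

+1.20 V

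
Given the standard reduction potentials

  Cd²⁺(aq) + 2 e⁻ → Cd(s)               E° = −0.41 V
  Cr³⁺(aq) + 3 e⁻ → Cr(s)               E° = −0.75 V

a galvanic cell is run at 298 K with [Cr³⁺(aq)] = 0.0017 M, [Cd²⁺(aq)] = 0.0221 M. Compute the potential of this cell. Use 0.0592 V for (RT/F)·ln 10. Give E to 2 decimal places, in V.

Cd²⁺/Cd is reduced (cathode, E° = −0.41 V) and Cr³⁺/Cr is oxidized (anode).
The standard potential is −0.41 − (−0.75) = +0.34 V and the balanced reaction transfers n = 6 electrons.
Balancing gives 3 Cd²⁺(aq) + 2 Cr(s) → 3 Cd(s) + 2 Cr³⁺(aq); hence Q = [Cr³⁺(aq)]^2 / [Cd²⁺(aq)]^3 = 0.268 (log Q = −0.572).
E = E° − (0.0592/n)·log Q = +0.34 − (0.0592/6)(−0.572) = +0.35 V.

+0.35 V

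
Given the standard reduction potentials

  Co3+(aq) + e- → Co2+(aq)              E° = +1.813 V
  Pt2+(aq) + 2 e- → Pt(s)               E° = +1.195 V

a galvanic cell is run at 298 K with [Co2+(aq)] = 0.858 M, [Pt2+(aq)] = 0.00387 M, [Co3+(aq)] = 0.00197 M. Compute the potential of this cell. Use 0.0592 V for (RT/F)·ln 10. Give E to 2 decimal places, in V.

The Co³⁺/Co²⁺ couple has the more positive E°, so it is the cathode; Pt²⁺/Pt is the anode.
The standard potential is +1.813 − (+1.195) = +0.618 V and the balanced reaction transfers n = 2 electrons.
The balanced reaction is 2 Co3+(aq) + Pt(s) → 2 Co2+(aq) + Pt2+(aq), so Q = ([Co2+(aq)]^2·[Pt2+(aq)]) / [Co3+(aq)]^2 = 734 and log Q = 2.866.
By the Nernst equation, E = +0.618 − (0.0592/2)·(2.866) = +0.53 V.

+0.53 V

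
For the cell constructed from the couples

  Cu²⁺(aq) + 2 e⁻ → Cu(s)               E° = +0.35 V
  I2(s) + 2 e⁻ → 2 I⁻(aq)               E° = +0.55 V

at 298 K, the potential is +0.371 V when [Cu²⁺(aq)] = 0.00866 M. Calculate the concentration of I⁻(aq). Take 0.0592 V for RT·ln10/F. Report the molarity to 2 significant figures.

0.014 M

With I₂/I⁻ at the cathode and Cu²⁺/Cu at the anode, E°cell = +0.55 − (+0.35) = +0.20 V (n = 2).
Since E = E° − (0.0592/n)·log Q, log Q = n(E° − E)/0.0592 = −5.777.
The balanced reaction is I2(s) + Cu(s) → 2 I⁻(aq) + Cu²⁺(aq), so Q = [I⁻(aq)]^2·[Cu²⁺(aq)].
Solving for the unknown gives log [I⁻(aq)] = −1.857, so [I⁻(aq)] ≈ 0.014 M.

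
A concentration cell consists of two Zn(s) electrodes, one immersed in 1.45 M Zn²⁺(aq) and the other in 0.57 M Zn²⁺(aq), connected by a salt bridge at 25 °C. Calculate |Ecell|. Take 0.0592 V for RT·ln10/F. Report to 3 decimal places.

For a concentration cell E°cell = 0, since both electrodes use the same couple.
The compartment with the higher Zn²⁺(aq) concentration (1.45 M) acts as the cathode; ions are reduced there and produced at the dilute (0.57 M) anode.
With n = 2, Ecell = −(0.0592/2)·log([dilute]/[conc]) = −(0.0592/2)·log(0.57/1.45) = +0.012 V.

0.012 V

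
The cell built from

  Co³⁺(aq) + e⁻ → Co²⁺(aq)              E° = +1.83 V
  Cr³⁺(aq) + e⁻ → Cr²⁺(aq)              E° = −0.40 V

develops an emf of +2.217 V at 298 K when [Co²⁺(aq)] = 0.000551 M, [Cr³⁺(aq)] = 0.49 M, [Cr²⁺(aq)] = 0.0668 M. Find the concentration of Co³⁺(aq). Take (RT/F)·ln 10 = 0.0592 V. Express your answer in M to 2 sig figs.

0.0024 M

The Co³⁺/Co²⁺ couple has the larger reduction potential, so it is the cathode: E°cell = +1.83 − (−0.40) = +2.23 V and n = 1.
From the Nernst equation, log Q = n(E° − E)/0.0592 = 1·(+2.23 − (+2.217))/0.0592 = 0.220.
For Co³⁺(aq) + Cr²⁺(aq) → Co²⁺(aq) + Cr³⁺(aq), the reaction quotient is Q = ([Co²⁺(aq)]·[Cr³⁺(aq)]) / ([Co³⁺(aq)]·[Cr²⁺(aq)]).
Substituting the known concentrations and solving, log [Co³⁺(aq)] = −2.613 and [Co³⁺(aq)] = 0.0024 M.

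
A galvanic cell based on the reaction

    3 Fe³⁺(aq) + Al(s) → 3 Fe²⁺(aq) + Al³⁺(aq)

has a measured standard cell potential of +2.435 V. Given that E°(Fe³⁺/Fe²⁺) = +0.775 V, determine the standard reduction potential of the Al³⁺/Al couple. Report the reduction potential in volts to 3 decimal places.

−1.660 V

In the reaction as written the Fe³⁺/Fe²⁺ couple is reduced (cathode) and Al³⁺/Al is oxidized (anode), so E°cell = E°(Fe³⁺/Fe²⁺) − E°(Al³⁺/Al).
E°(Al³⁺/Al) = E°(cathode) − E°cell = +0.775 − (+2.435) = −1.660 V.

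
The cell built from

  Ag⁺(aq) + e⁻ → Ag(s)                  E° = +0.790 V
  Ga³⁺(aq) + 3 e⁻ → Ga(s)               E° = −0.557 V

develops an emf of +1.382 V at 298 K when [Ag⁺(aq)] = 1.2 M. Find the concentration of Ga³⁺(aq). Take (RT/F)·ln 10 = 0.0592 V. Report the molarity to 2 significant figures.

0.029 M

With Ag⁺/Ag at the cathode and Ga³⁺/Ga at the anode, E°cell = +0.790 − (−0.557) = +1.347 V (n = 3).
Since E = E° − (0.0592/n)·log Q, log Q = n(E° − E)/0.0592 = −1.774.
Balancing electrons gives 3 Ag⁺(aq) + Ga(s) → 3 Ag(s) + Ga³⁺(aq); thus Q = [Ga³⁺(aq)] / [Ag⁺(aq)]^3.
Solving for the unknown gives log [Ga³⁺(aq)] = −1.536, so [Ga³⁺(aq)] ≈ 0.029 M.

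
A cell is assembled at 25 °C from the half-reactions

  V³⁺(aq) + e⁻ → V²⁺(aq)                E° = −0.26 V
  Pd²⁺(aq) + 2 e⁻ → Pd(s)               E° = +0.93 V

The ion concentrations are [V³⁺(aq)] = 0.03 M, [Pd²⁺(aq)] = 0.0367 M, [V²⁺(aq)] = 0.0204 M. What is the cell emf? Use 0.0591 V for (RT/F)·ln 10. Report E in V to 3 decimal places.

The Pd²⁺/Pd couple has the more positive E°, so it is the cathode; V³⁺/V²⁺ is the anode.
The standard potential is +0.93 − (−0.26) = +1.19 V and the balanced reaction transfers n = 2 electrons.
For the overall reaction Pd²⁺(aq) + 2 V²⁺(aq) → Pd(s) + 2 V³⁺(aq), Q = [V³⁺(aq)]^2 / ([Pd²⁺(aq)]·[V²⁺(aq)]^2) = 58.9, giving log Q = 1.770.
E = E° − (0.0591/n)·log Q = +1.19 − (0.0591/2)(1.770) = +1.138 V.

+1.138 V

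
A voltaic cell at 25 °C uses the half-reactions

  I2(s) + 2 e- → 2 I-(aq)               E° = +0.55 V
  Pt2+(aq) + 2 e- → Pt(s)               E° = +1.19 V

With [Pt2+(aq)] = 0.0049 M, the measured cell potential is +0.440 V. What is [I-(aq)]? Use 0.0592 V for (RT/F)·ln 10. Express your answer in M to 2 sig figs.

The Pt²⁺/Pt couple has the larger reduction potential, so it is the cathode: E°cell = +1.19 − (+0.55) = +0.64 V and n = 2.
From the Nernst equation, log Q = n(E° − E)/0.0592 = 2·(+0.64 − (+0.440))/0.0592 = 6.757.
Balancing electrons gives Pt2+(aq) + 2 I-(aq) → Pt(s) + I2(s); thus Q = 1 / ([Pt2+(aq)]·[I-(aq)]^2).
Isolating [I-(aq)] in Q = 10^{6.757} yields log [I-(aq)] = −2.224, i.e. 0.0060 M.

0.0060 M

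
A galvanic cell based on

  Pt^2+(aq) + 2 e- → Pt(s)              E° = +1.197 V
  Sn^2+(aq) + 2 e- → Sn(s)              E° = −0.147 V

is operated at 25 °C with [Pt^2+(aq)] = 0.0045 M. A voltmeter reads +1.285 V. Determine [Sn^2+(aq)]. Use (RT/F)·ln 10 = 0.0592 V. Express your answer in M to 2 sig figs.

Pt²⁺/Pt is the cathode (higher E°); E°cell = +1.197 − (−0.147) = +1.344 V with n = 2.
Rearranging E = E° − (0.0592/n)·log Q gives log Q = 2(+1.344 − (+1.285))/0.0592 = 1.993.
The balanced reaction is Pt^2+(aq) + Sn(s) → Pt(s) + Sn^2+(aq), so Q = [Sn^2+(aq)] / [Pt^2+(aq)].
Isolating [Sn^2+(aq)] in Q = 10^{1.993} yields log [Sn^2+(aq)] = −0.354, i.e. 0.44 M.

0.44 M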